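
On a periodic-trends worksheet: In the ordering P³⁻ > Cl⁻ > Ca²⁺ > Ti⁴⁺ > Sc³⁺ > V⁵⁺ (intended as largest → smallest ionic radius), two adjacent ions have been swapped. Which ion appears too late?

Compare adjacent ions: Ti⁴⁺ and Sc³⁺ share 18 electrons; the higher nuclear charge on Ti (Z=22) contracts it more, so Ti⁴⁺ < Sc³⁺ — yet in this decreasing list Ti⁴⁺ sits before Sc³⁺. Nothing else is reversed, so Sc³⁺ should move one place to the left.

Sc³⁺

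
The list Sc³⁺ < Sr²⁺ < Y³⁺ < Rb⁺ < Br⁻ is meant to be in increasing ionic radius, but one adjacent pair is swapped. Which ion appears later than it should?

Y³⁺

The pair Sr²⁺, Y³⁺ is the wrong way round — they are isoelectronic (36 e⁻) and Y has more protons than Sr (39 vs 38), making Y³⁺ smaller. All other adjacent pairs agree with periodic trends, so Y³⁺ is the misplaced ion.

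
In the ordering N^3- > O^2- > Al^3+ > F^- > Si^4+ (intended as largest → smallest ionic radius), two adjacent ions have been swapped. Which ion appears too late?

Compare adjacent ions: Al^3+ and F^- share 10 electrons; the higher nuclear charge on Al (Z=13) contracts it more, so Al^3+ < F^- — yet in this decreasing list Al^3+ sits before F^-. Nothing else is reversed, so F^- should move one place to the left.

F^-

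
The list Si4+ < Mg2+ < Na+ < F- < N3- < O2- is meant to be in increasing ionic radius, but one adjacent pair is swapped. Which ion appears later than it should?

The pair N3-, O2- is the wrong way round — they are isoelectronic (10 e⁻) and O has more protons than N (8 vs 7), making O2- smaller. All other adjacent pairs agree with periodic trends, so O2- is the misplaced ion.

O2-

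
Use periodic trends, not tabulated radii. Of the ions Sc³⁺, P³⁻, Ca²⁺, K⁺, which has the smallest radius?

Sc³⁺

Isoelectronic series (18 e⁻ each). Size is set by nuclear charge: more protons means a smaller ion. Sc³⁺ (Z=21), Ca²⁺ (Z=20), K⁺ (Z=19), P³⁻ (Z=15).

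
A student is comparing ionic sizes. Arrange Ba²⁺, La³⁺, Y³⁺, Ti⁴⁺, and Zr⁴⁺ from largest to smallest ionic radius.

Tabulating Z and e⁻: Ti⁴⁺ has 18 e⁻ (Z=22), Zr⁴⁺ has 36 e⁻ (Z=40), Y³⁺ has 36 e⁻ (Z=39), La³⁺ has 54 e⁻ (Z=57), Ba²⁺ has 54 e⁻ (Z=56). Ti⁴⁺ < Zr⁴⁺ (same group, period 4 vs 5); Zr⁴⁺ < Y³⁺ (isoelectronic, higher Z=40 is smaller); Y³⁺ < La³⁺ (same group, period 5 vs 6); La³⁺ < Ba²⁺ (both 54 e⁻, Z=57>56).

Ba²⁺ > La³⁺ > Y³⁺ > Zr⁴⁺ > Ti⁴⁺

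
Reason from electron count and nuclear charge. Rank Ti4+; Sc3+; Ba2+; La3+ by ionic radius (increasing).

Ti4+ < Sc3+ < La3+ < Ba2+

First list Z and electron count for each: Ti4+: 18 e⁻, Z=22, Sc3+: 18 e⁻, Z=21, La3+: 54 e⁻, Z=57, Ba2+: 54 e⁻, Z=56. Ti4+ < Sc3+ (both 18 e⁻, Z=22>21); Sc3+ < La3+ (same group, 2 shells fewer); La3+ < Ba2+ (both 54 e⁻, Z=57>56).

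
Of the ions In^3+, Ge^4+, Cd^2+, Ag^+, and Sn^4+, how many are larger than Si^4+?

First list Z and electron count for each: Si^4+ (Z=14, 10 e⁻), Ge^4+ (Z=32, 28 e⁻), Sn^4+ (Z=50, 46 e⁻), In^3+ (Z=49, 46 e⁻), Cd^2+ (Z=48, 46 e⁻), Ag^+ (Z=47, 46 e⁻). Si^4+ < Ge^4+ (same group, 1 shell fewer); Ge^4+ < Sn^4+ (same group, period 4 vs 5); Sn^4+ < In^3+ (isoelectronic, higher Z=50 is smaller); In^3+ < Cd^2+ (isoelectronic, higher Z=49 is smaller); Cd^2+ < Ag^+ (isoelectronic, higher Z=48 is smaller).
Relative to Si^4+, the ions that are larger are Ge^4+, Sn^4+, In^3+, Cd^2+, Ag^+. So 5 are larger.

5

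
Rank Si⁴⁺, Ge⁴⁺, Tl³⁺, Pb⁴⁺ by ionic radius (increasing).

Si⁴⁺ < Ge⁴⁺ < Pb⁴⁺ < Tl³⁺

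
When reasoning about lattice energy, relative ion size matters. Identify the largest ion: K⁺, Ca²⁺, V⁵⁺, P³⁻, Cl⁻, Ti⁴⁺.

Isoelectronic series (18 e⁻ each). Size is set by nuclear charge: more protons means a smaller ion. V⁵⁺ (Z=23), Ti⁴⁺ (Z=22), Ca²⁺ (Z=20), K⁺ (Z=19), Cl⁻ (Z=17), P³⁻ (Z=15).

P³⁻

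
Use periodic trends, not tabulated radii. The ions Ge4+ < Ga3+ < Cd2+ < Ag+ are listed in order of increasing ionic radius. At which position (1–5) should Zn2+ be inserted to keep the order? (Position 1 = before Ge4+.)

3

First list Z and electron count for each: Ge4+ (Z=32, 28 e⁻), Ga3+ (Z=31, 28 e⁻), Zn2+ (Z=30, 28 e⁻), Cd2+ (Z=48, 46 e⁻), Ag+ (Z=47, 46 e⁻). Ge4+ < Ga3+ (both 28 e⁻, Z=32>31); Ga3+ < Zn2+ (isoelectronic, higher Z=31 is smaller); Zn2+ < Cd2+ (same group, 1 shell fewer); Cd2+ < Ag+ (both 46 e⁻, Z=48>47).
The complete sequence is Ge4+ < Ga3+ < Zn2+ < Cd2+ < Ag+. Zn2+ sits at position 3.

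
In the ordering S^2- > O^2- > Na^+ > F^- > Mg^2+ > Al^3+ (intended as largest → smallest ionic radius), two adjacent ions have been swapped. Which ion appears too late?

F^-

The pair Na^+, F^- is the wrong way round — both have 10 electrons but Z(Na)=11 > Z(F)=9, so Na^+ should be the smaller of the two. All other adjacent pairs agree with periodic trends, so F^- is the misplaced ion.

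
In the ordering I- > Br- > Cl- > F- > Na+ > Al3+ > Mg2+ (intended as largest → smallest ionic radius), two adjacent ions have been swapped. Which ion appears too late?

Mg2+

The pair Al3+, Mg2+ is the wrong way round — they are isoelectronic (10 e⁻) and Al has more protons than Mg (13 vs 12), making Al3+ smaller. All other adjacent pairs agree with periodic trends, so Mg2+ is the misplaced ion.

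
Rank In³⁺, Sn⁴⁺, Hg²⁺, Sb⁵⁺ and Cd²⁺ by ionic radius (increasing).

Sb⁵⁺ < Sn⁴⁺ < In³⁺ < Cd²⁺ < Hg²⁺

Work out protons and electrons: Sb⁵⁺: 46 e⁻, Z=51, Sn⁴⁺: 46 e⁻, Z=50, In³⁺: 46 e⁻, Z=49, Cd²⁺: 46 e⁻, Z=48, Hg²⁺: 78 e⁻, Z=80. Sb⁵⁺ < Sn⁴⁺ (both 46 e⁻, Z=51>50); Sn⁴⁺ < In³⁺ (both 46 e⁻, Z=50>49); In³⁺ < Cd²⁺ (isoelectronic, higher Z=49 is smaller); Cd²⁺ < Hg²⁺ (same group, 1 shell fewer).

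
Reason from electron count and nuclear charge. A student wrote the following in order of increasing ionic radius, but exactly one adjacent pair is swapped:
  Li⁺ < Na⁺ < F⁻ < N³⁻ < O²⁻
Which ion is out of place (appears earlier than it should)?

N³⁻

The pair N³⁻, O²⁻ is the wrong way round — both have 10 electrons but Z(O)=8 > Z(N)=7, so O²⁻ should be the smaller of the two. All other adjacent pairs agree with periodic trends, so N³⁻ is the misplaced ion.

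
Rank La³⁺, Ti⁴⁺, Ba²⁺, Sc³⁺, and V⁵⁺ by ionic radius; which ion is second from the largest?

La³⁺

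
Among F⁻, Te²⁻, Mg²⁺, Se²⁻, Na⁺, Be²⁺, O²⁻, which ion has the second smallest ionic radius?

Work out protons and electrons: Be²⁺ has 2 e⁻ (Z=4), Mg²⁺ has 10 e⁻ (Z=12), Na⁺ has 10 e⁻ (Z=11), F⁻ has 10 e⁻ (Z=9), O²⁻ has 10 e⁻ (Z=8), Se²⁻ has 36 e⁻ (Z=34), Te²⁻ has 54 e⁻ (Z=52). Be²⁺ < Mg²⁺ (same group, period 2 vs 3); Mg²⁺ < Na⁺ (both 10 e⁻, Z=12>11); Na⁺ < F⁻ (isoelectronic, higher Z=11 is smaller); F⁻ < O²⁻ (both 10 e⁻, Z=9>8); O²⁻ < Se²⁻ (same group, 2 shells fewer); Se²⁻ < Te²⁻ (same group, period 4 vs 5).
That gives Be²⁺ < Mg²⁺ < Na⁺ < F⁻ < O²⁻ < Se²⁻ < Te²⁻. From the smallest end, number 2 is Mg²⁺.

Mg²⁺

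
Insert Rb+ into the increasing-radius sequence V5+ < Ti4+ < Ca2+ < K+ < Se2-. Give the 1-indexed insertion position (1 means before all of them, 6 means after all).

5

Tabulating Z and e⁻: V5+ (Z=23, 18 e⁻), Ti4+ (Z=22, 18 e⁻), Ca2+ (Z=20, 18 e⁻), K+ (Z=19, 18 e⁻), Rb+ (Z=37, 36 e⁻), Se2- (Z=34, 36 e⁻). V5+ < Ti4+ (both 18 e⁻, Z=23>22); Ti4+ < Ca2+ (isoelectronic, higher Z=22 is smaller); Ca2+ < K+ (both 18 e⁻, Z=20>19); K+ < Rb+ (same group, 1 shell fewer); Rb+ < Se2- (both 36 e⁻, Z=37>34).
Merged order: V5+ < Ti4+ < Ca2+ < K+ < Rb+ < Se2- — Rb+ is number 5.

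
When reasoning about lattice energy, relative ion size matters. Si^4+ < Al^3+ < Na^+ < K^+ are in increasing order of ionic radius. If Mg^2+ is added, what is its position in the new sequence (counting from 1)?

3

First list Z and electron count for each: Si^4+ (Z=14, 10 e⁻), Al^3+ (Z=13, 10 e⁻), Mg^2+ (Z=12, 10 e⁻), Na^+ (Z=11, 10 e⁻), K^+ (Z=19, 18 e⁻). Si^4+ < Al^3+ (isoelectronic, higher Z=14 is smaller); Al^3+ < Mg^2+ (both 10 e⁻, Z=13>12); Mg^2+ < Na^+ (isoelectronic, higher Z=12 is smaller); Na^+ < K^+ (same group, 1 shell fewer).
Putting Mg^2+ in gives Si^4+ < Al^3+ < Mg^2+ < Na^+ < K^+; it lands at slot 3.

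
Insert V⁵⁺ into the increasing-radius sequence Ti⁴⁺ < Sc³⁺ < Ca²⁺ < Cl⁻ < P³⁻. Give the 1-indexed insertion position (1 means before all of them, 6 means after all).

All of these have 18 electrons (isoelectronic). With the same electron cloud, the ion with the most protons pulls it in tightest. Nuclear charges: V⁵⁺ (Z=23), Ti⁴⁺ (Z=22), Sc³⁺ (Z=21), Ca²⁺ (Z=20), Cl⁻ (Z=17), P³⁻ (Z=15). Highest Z is smallest.
With V⁵⁺ included the full order is V⁵⁺ < Ti⁴⁺ < Sc³⁺ < Ca²⁺ < Cl⁻ < P³⁻, so it takes position 1.

1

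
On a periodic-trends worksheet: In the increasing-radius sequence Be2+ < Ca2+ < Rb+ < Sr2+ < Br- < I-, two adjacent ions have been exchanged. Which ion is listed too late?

Sr2+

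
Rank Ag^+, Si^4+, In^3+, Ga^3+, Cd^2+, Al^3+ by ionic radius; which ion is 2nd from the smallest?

Work out protons and electrons: Si^4+ has 10 e⁻ (Z=14), Al^3+ has 10 e⁻ (Z=13), Ga^3+ has 28 e⁻ (Z=31), In^3+ has 46 e⁻ (Z=49), Cd^2+ has 46 e⁻ (Z=48), Ag^+ has 46 e⁻ (Z=47). Si^4+ < Al^3+ (both 10 e⁻, Z=14>13); Al^3+ < Ga^3+ (same group, 1 shell fewer); Ga^3+ < In^3+ (same group, period 4 vs 5); In^3+ < Cd^2+ (isoelectronic, higher Z=49 is smaller); Cd^2+ < Ag^+ (isoelectronic, higher Z=48 is smaller).
Full ascending order: Si^4+ < Al^3+ < Ga^3+ < In^3+ < Cd^2+ < Ag^+. Counting from the smallest, position 2 is Al^3+.

Al^3+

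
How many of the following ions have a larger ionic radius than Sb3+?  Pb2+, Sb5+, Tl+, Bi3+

Work out protons and electrons: Sb5+ (Z=51, 46 e⁻), Sb3+ (Z=51, 48 e⁻), Bi3+ (Z=83, 80 e⁻), Pb2+ (Z=82, 80 e⁻), Tl+ (Z=81, 80 e⁻). Sb5+ < Sb3+ (same element, +5 vs +3); Sb3+ < Bi3+ (same group, period 5 vs 6); Bi3+ < Pb2+ (isoelectronic, higher Z=83 is smaller); Pb2+ < Tl+ (both 80 e⁻, Z=82>81).
Overall: Sb5+ < Sb3+ < Bi3+ < Pb2+ < Tl+. Sb3+ has 1 below it and 3 above. Count: 3.

3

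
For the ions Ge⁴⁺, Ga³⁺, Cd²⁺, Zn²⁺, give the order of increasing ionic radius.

Work out protons and electrons: Ge⁴⁺ (Z=32, 28 e⁻), Ga³⁺ (Z=31, 28 e⁻), Zn²⁺ (Z=30, 28 e⁻), Cd²⁺ (Z=48, 46 e⁻). Ge⁴⁺ < Ga³⁺ (both 28 e⁻, Z=32>31); Ga³⁺ < Zn²⁺ (isoelectronic, higher Z=31 is smaller); Zn²⁺ < Cd²⁺ (same group, period 4 vs 5).

Ge⁴⁺ < Ga³⁺ < Zn²⁺ < Cd²⁺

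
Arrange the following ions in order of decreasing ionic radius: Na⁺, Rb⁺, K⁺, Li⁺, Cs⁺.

Cs⁺ > Rb⁺ > K⁺ > Na⁺ > Li⁺

Same group, same charge. Going down the group adds an extra shell of electrons, so the ion gets larger: Li⁺ is highest in the group and smallest.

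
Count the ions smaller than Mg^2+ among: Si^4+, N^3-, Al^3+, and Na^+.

2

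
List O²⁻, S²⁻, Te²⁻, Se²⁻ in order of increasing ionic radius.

O²⁻ < S²⁻ < Se²⁻ < Te²⁻

These ions sit in one column with identical charge. Each step down the periodic table adds a principal shell, increasing the radius.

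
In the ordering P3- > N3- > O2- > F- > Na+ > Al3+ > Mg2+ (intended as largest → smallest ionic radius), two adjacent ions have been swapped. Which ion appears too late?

Mg2+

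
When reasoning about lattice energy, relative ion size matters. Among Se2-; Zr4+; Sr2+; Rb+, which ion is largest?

Se2-

Each ion has 36 electrons. The ranking follows nuclear charge in reverse — greater Z gives a smaller radius. Zr4+ (Z=40), Sr2+ (Z=38), Rb+ (Z=37), Se2- (Z=34).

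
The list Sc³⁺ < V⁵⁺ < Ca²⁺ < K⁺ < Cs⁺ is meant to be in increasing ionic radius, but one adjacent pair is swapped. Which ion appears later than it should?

Scanning neighbour by neighbour, only Sc³⁺/V⁵⁺ violates a trend: both have 18 electrons but Z(V)=23 > Z(Sc)=21, so V⁵⁺ should be the smaller of the two. That makes V⁵⁺ the one sitting a position late relative to where it belongs.

V⁵⁺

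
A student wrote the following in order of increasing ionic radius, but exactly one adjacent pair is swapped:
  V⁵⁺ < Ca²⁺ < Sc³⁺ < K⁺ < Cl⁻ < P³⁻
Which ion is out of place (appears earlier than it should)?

Ca²⁺

Check each adjacent pair. Ca²⁺ and Sc³⁺ are reversed: both have 18 electrons but Z(Sc)=21 > Z(Ca)=20, so Sc³⁺ should be the smaller of the two. No other neighbouring pair contradicts the periodic trends, so Ca²⁺ is the ion listed too early.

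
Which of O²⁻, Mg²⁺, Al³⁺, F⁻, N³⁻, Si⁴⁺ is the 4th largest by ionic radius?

Isoelectronic series (10 e⁻ each). Size is set by nuclear charge: more protons means a smaller ion. Si⁴⁺ (Z=14), Al³⁺ (Z=13), Mg²⁺ (Z=12), F⁻ (Z=9), O²⁻ (Z=8), N³⁻ (Z=7).
Ordering: Si⁴⁺ < Al³⁺ < Mg²⁺ < F⁻ < O²⁻ < N³⁻. The 4th largest is Mg²⁺.

Mg²⁺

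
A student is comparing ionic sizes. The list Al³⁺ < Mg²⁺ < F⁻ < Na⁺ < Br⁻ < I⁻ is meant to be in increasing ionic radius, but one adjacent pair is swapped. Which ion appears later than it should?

Na⁺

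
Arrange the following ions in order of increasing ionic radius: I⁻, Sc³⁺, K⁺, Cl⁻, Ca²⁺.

Sc³⁺ < Ca²⁺ < K⁺ < Cl⁻ < I⁻

Sc³⁺ has 18 e⁻ (Z=21), Ca²⁺ has 18 e⁻ (Z=20), K⁺ has 18 e⁻ (Z=19), Cl⁻ has 18 e⁻ (Z=17), I⁻ has 54 e⁻ (Z=53). Sc³⁺ < Ca²⁺ (both 18 e⁻, Z=21>20); Ca²⁺ < K⁺ (isoelectronic, higher Z=20 is smaller); K⁺ < Cl⁻ (isoelectronic, higher Z=19 is smaller); Cl⁻ < I⁻ (same group, period 3 vs 5).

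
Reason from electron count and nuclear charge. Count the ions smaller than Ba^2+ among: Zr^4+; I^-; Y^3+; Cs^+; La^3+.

3

Tabulating Z and e⁻: Zr^4+ has 36 e⁻ (Z=40), Y^3+ has 36 e⁻ (Z=39), La^3+ has 54 e⁻ (Z=57), Ba^2+ has 54 e⁻ (Z=56), Cs^+ has 54 e⁻ (Z=55), I^- has 54 e⁻ (Z=53). Zr^4+ < Y^3+ (both 36 e⁻, Z=40>39); Y^3+ < La^3+ (same group, period 5 vs 6); La^3+ < Ba^2+ (both 54 e⁻, Z=57>56); Ba^2+ < Cs^+ (both 54 e⁻, Z=56>55); Cs^+ < I^- (isoelectronic, higher Z=55 is smaller).
Placing each against Ba^2+: smaller — Zr^4+, Y^3+, La^3+; larger — Cs^+, I^-. That's 3.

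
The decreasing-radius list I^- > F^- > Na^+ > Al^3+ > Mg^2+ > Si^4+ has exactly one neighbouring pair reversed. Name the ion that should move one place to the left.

Mg^2+

Check each adjacent pair. Al^3+ and Mg^2+ are reversed: both have 10 electrons but Z(Al)=13 > Z(Mg)=12, so Al^3+ should be the smaller of the two. No other neighbouring pair contradicts the periodic trends, so Mg^2+ is the ion listed too late.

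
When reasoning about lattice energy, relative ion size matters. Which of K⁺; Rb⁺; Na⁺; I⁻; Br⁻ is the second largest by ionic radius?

Tabulating Z and e⁻: Na⁺ has 10 e⁻ (Z=11), K⁺ has 18 e⁻ (Z=19), Rb⁺ has 36 e⁻ (Z=37), Br⁻ has 36 e⁻ (Z=35), I⁻ has 54 e⁻ (Z=53). Na⁺ < K⁺ (same group, period 3 vs 4); K⁺ < Rb⁺ (same group, period 4 vs 5); Rb⁺ < Br⁻ (both 36 e⁻, Z=37>35); Br⁻ < I⁻ (same group, 1 shell fewer).
Full ascending order: Na⁺ < K⁺ < Rb⁺ < Br⁻ < I⁻. Counting from the largest, position 2 is Br⁻.

Br⁻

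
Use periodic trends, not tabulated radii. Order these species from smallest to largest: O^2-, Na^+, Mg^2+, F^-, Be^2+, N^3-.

First list Z and electron count for each: Be^2+ has 2 e⁻ (Z=4), Mg^2+ has 10 e⁻ (Z=12), Na^+ has 10 e⁻ (Z=11), F^- has 10 e⁻ (Z=9), O^2- has 10 e⁻ (Z=8), N^3- has 10 e⁻ (Z=7). Be^2+ < Mg^2+ (same group, 1 shell fewer); Mg^2+ < Na^+ (isoelectronic, higher Z=12 is smaller); Na^+ < F^- (both 10 e⁻, Z=11>9); F^- < O^2- (both 10 e⁻, Z=9>8); O^2- < N^3- (isoelectronic, higher Z=8 is smaller).

Be^2+ < Mg^2+ < Na^+ < F^- < O^2- < N^3-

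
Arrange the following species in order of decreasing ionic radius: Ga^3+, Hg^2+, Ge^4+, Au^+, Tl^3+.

Au^+ > Hg^2+ > Tl^3+ > Ga^3+ > Ge^4+

Work out protons and electrons: Ge^4+ (Z=32, 28 e⁻), Ga^3+ (Z=31, 28 e⁻), Tl^3+ (Z=81, 78 e⁻), Hg^2+ (Z=80, 78 e⁻), Au^+ (Z=79, 78 e⁻). Ge^4+ < Ga^3+ (both 28 e⁻, Z=32>31); Ga^3+ < Tl^3+ (same group, period 4 vs 6); Tl^3+ < Hg^2+ (both 78 e⁻, Z=81>80); Hg^2+ < Au^+ (both 78 e⁻, Z=80>79).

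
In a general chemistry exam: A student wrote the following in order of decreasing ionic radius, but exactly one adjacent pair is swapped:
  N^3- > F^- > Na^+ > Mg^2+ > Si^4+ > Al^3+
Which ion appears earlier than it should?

Si^4+

Check each adjacent pair. Si^4+ and Al^3+ are reversed: they are isoelectronic (10 e⁻) and Si has more protons than Al (14 vs 13), making Si^4+ smaller. No other neighbouring pair contradicts the periodic trends, so Si^4+ is the ion listed too early.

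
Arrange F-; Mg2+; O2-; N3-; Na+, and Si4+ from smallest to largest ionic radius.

Si4+ < Mg2+ < Na+ < F- < O2- < N3-

Each ion has 10 electrons. The ranking follows nuclear charge in reverse — greater Z gives a smaller radius. Si4+ (Z=14), Mg2+ (Z=12), Na+ (Z=11), F- (Z=9), O2- (Z=8), N3- (Z=7).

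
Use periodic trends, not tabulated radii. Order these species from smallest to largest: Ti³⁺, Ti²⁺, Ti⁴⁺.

These are all Ti ions. Removing more electrons (higher positive charge) pulls the remaining electrons in closer, so Ti⁴⁺ is smallest and Ti²⁺ is largest.

Ti⁴⁺ < Ti³⁺ < Ti²⁺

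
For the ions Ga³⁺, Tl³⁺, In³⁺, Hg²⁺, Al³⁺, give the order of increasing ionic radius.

Al³⁺ < Ga³⁺ < In³⁺ < Tl³⁺ < Hg²⁺

Al³⁺ has 10 e⁻ (Z=13), Ga³⁺ has 28 e⁻ (Z=31), In³⁺ has 46 e⁻ (Z=49), Tl³⁺ has 78 e⁻ (Z=81), Hg²⁺ has 78 e⁻ (Z=80). Al³⁺ < Ga³⁺ (same group, period 3 vs 4); Ga³⁺ < In³⁺ (same group, period 4 vs 5); In³⁺ < Tl³⁺ (same group, period 5 vs 6); Tl³⁺ < Hg²⁺ (isoelectronic, higher Z=81 is smaller).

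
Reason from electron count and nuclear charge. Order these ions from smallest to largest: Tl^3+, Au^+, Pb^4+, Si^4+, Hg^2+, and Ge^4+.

First list Z and electron count for each: Si^4+: 10 e⁻, Z=14, Ge^4+: 28 e⁻, Z=32, Pb^4+: 78 e⁻, Z=82, Tl^3+: 78 e⁻, Z=81, Hg^2+: 78 e⁻, Z=80, Au^+: 78 e⁻, Z=79. Si^4+ < Ge^4+ (same group, 1 shell fewer); Ge^4+ < Pb^4+ (same group, 2 shells fewer); Pb^4+ < Tl^3+ (both 78 e⁻, Z=82>81); Tl^3+ < Hg^2+ (both 78 e⁻, Z=81>80); Hg^2+ < Au^+ (both 78 e⁻, Z=80>79).

Si^4+ < Ge^4+ < Pb^4+ < Tl^3+ < Hg^2+ < Au^+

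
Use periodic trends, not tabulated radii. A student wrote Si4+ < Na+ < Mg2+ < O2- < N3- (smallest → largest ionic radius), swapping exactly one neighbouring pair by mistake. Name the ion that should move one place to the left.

Mg2+

The pair Na+, Mg2+ is the wrong way round — both have 10 electrons but Z(Mg)=12 > Z(Na)=11, so Mg2+ should be the smaller of the two. All other adjacent pairs agree with periodic trends, so Mg2+ is the misplaced ion.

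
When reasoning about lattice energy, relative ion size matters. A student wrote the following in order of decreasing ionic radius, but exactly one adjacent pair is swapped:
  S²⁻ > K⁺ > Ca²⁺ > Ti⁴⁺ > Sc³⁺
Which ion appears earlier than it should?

The pair Ti⁴⁺, Sc³⁺ is the wrong way round — they are isoelectronic (18 e⁻) and Ti has more protons than Sc (22 vs 21), making Ti⁴⁺ smaller. All other adjacent pairs agree with periodic trends, so Ti⁴⁺ is the misplaced ion.

Ti⁴⁺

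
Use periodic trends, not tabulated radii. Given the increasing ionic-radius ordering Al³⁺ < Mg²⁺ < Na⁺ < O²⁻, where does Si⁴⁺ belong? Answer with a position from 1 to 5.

1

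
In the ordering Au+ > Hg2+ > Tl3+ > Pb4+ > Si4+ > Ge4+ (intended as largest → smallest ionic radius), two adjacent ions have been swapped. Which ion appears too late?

Ge4+

Scanning neighbour by neighbour, only Si4+/Ge4+ violates a trend: same group and charge — period 3 sits above period 4, so Si4+ is smaller. That makes Ge4+ the one sitting a position late relative to where it belongs.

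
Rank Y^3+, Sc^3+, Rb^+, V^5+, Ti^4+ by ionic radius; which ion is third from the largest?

Electron counts and nuclear charges: V^5+ has 18 e⁻ (Z=23), Ti^4+ has 18 e⁻ (Z=22), Sc^3+ has 18 e⁻ (Z=21), Y^3+ has 36 e⁻ (Z=39), Rb^+ has 36 e⁻ (Z=37). V^5+ < Ti^4+ (both 18 e⁻, Z=23>22); Ti^4+ < Sc^3+ (both 18 e⁻, Z=22>21); Sc^3+ < Y^3+ (same group, 1 shell fewer); Y^3+ < Rb^+ (both 36 e⁻, Z=39>37).
Full ascending order: V^5+ < Ti^4+ < Sc^3+ < Y^3+ < Rb^+. Counting from the largest, position 3 is Sc^3+.

Sc^3+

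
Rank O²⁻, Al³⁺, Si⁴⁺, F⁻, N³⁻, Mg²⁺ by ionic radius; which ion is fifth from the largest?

Al³⁺

These species are isoelectronic with 10 electrons. The only difference is the number of protons: Si⁴⁺ (Z=14), Al³⁺ (Z=13), Mg²⁺ (Z=12), F⁻ (Z=9), O²⁻ (Z=8), N³⁻ (Z=7). The strongest nuclear pull (Si⁴⁺) gives the smallest ion.
That gives Si⁴⁺ < Al³⁺ < Mg²⁺ < F⁻ < O²⁻ < N³⁻. From the largest end, number 5 is Al³⁺.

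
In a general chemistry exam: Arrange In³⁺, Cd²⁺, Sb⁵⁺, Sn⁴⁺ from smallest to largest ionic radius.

Sb⁵⁺ < Sn⁴⁺ < In³⁺ < Cd²⁺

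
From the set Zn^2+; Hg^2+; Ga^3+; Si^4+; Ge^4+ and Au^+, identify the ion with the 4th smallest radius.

Si^4+ (Z=14, 10 e⁻), Ge^4+ (Z=32, 28 e⁻), Ga^3+ (Z=31, 28 e⁻), Zn^2+ (Z=30, 28 e⁻), Hg^2+ (Z=80, 78 e⁻), Au^+ (Z=79, 78 e⁻). Si^4+ < Ge^4+ (same group, period 3 vs 4); Ge^4+ < Ga^3+ (isoelectronic, higher Z=32 is smaller); Ga^3+ < Zn^2+ (both 28 e⁻, Z=31>30); Zn^2+ < Hg^2+ (same group, 2 shells fewer); Hg^2+ < Au^+ (isoelectronic, higher Z=80 is smaller).
Ordering: Si^4+ < Ge^4+ < Ga^3+ < Zn^2+ < Hg^2+ < Au^+. The 4th smallest is Zn^2+.

Zn^2+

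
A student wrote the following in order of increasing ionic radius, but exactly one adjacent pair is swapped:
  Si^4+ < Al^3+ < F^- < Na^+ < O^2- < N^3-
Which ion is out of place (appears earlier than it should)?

F^-

Check each adjacent pair. F^- and Na^+ are reversed: they are isoelectronic (10 e⁻) and Na has more protons than F (11 vs 9), making Na^+ smaller. No other neighbouring pair contradicts the periodic trends, so F^- is the ion listed too early.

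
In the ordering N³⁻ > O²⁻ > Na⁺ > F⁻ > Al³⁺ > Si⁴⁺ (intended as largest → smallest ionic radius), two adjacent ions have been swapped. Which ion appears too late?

Check each adjacent pair. Na⁺ and F⁻ are reversed: they are isoelectronic (10 e⁻) and Na has more protons than F (11 vs 9), making Na⁺ smaller. No other neighbouring pair contradicts the periodic trends, so F⁻ is the ion listed too late.

F⁻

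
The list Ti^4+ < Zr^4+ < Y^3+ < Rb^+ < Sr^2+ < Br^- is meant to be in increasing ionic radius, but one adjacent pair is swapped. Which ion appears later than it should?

The pair Rb^+, Sr^2+ is the wrong way round — Sr^2+ and Rb^+ share 36 electrons; the higher nuclear charge on Sr (Z=38) contracts it more, so Sr^2+ < Rb^+. All other adjacent pairs agree with periodic trends, so Sr^2+ is the misplaced ion.

Sr^2+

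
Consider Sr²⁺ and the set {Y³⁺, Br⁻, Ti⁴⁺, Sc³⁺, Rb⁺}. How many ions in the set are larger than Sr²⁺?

2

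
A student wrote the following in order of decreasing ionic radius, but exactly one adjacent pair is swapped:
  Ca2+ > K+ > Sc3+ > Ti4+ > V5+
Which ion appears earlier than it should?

Compare adjacent ions: Ca2+ and K+ share 18 electrons; the higher nuclear charge on Ca (Z=20) contracts it more, so Ca2+ < K+ — yet in this decreasing list Ca2+ sits before K+. Nothing else is reversed, so Ca2+ should move one place to the right.

Ca2+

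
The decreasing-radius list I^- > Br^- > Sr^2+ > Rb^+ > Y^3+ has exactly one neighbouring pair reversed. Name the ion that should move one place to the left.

The pair Sr^2+, Rb^+ is the wrong way round — they are isoelectronic (36 e⁻) and Sr has more protons than Rb (38 vs 37), making Sr^2+ smaller. All other adjacent pairs agree with periodic trends, so Rb^+ is the misplaced ion.

Rb^+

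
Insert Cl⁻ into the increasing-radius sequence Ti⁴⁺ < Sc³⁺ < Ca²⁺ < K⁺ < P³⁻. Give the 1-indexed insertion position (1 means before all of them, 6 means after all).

5

All of these have 18 electrons (isoelectronic). With the same electron cloud, the ion with the most protons pulls it in tightest. Nuclear charges: Ti⁴⁺ (Z=22), Sc³⁺ (Z=21), Ca²⁺ (Z=20), K⁺ (Z=19), Cl⁻ (Z=17), P³⁻ (Z=15). Highest Z is smallest.
Merged order: Ti⁴⁺ < Sc³⁺ < Ca²⁺ < K⁺ < Cl⁻ < P³⁻ — Cl⁻ is number 5.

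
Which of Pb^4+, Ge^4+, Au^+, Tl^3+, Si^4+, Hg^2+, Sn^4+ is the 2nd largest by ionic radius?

Hg^2+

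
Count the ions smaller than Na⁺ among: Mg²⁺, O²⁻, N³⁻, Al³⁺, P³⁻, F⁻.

Work out protons and electrons: Al³⁺: 10 e⁻, Z=13, Mg²⁺: 10 e⁻, Z=12, Na⁺: 10 e⁻, Z=11, F⁻: 10 e⁻, Z=9, O²⁻: 10 e⁻, Z=8, N³⁻: 10 e⁻, Z=7, P³⁻: 18 e⁻, Z=15. Al³⁺ < Mg²⁺ (isoelectronic, higher Z=13 is smaller); Mg²⁺ < Na⁺ (isoelectronic, higher Z=12 is smaller); Na⁺ < F⁻ (both 10 e⁻, Z=11>9); F⁻ < O²⁻ (isoelectronic, higher Z=9 is smaller); O²⁻ < N³⁻ (isoelectronic, higher Z=8 is smaller); N³⁻ < P³⁻ (same group, 1 shell fewer).
Placing each against Na⁺: smaller — Al³⁺, Mg²⁺; larger — F⁻, O²⁻, N³⁻, P³⁻. So 2 are smaller.

2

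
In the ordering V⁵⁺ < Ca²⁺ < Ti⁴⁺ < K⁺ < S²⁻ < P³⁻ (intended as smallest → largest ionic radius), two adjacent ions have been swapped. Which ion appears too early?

Check each adjacent pair. Ca²⁺ and Ti⁴⁺ are reversed: they are isoelectronic (18 e⁻) and Ti has more protons than Ca (22 vs 20), making Ti⁴⁺ smaller. No other neighbouring pair contradicts the periodic trends, so Ca²⁺ is the ion listed too early.

Ca²⁺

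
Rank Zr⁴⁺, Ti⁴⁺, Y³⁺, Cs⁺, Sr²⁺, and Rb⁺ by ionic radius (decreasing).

Work out protons and electrons: Ti⁴⁺ has 18 e⁻ (Z=22), Zr⁴⁺ has 36 e⁻ (Z=40), Y³⁺ has 36 e⁻ (Z=39), Sr²⁺ has 36 e⁻ (Z=38), Rb⁺ has 36 e⁻ (Z=37), Cs⁺ has 54 e⁻ (Z=55). Ti⁴⁺ < Zr⁴⁺ (same group, period 4 vs 5); Zr⁴⁺ < Y³⁺ (both 36 e⁻, Z=40>39); Y³⁺ < Sr²⁺ (both 36 e⁻, Z=39>38); Sr²⁺ < Rb⁺ (isoelectronic, higher Z=38 is smaller); Rb⁺ < Cs⁺ (same group, 1 shell fewer).

Cs⁺ > Rb⁺ > Sr²⁺ > Y³⁺ > Zr⁴⁺ > Ti⁴⁺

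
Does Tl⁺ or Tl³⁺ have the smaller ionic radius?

Tl³⁺

Same element, different charge: the more highly charged cation has fewer electrons and a greater effective nuclear charge per electron, making Tl³⁺ the smallest.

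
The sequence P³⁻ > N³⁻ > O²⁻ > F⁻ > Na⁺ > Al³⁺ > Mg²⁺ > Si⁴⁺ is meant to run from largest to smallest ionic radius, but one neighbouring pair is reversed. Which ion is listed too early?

Al³⁺

Compare adjacent ions: both have 10 electrons but Z(Al)=13 > Z(Mg)=12, so Al³⁺ should be the smaller of the two — yet in this decreasing list Al³⁺ sits before Mg²⁺. Nothing else is reversed, so Al³⁺ should move one place to the right.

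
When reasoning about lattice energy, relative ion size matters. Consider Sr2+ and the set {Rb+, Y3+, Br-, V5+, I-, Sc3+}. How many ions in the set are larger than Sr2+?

V5+ (Z=23, 18 e⁻), Sc3+ (Z=21, 18 e⁻), Y3+ (Z=39, 36 e⁻), Sr2+ (Z=38, 36 e⁻), Rb+ (Z=37, 36 e⁻), Br- (Z=35, 36 e⁻), I- (Z=53, 54 e⁻). V5+ < Sc3+ (isoelectronic, higher Z=23 is smaller); Sc3+ < Y3+ (same group, 1 shell fewer); Y3+ < Sr2+ (isoelectronic, higher Z=39 is smaller); Sr2+ < Rb+ (isoelectronic, higher Z=38 is smaller); Rb+ < Br- (both 36 e⁻, Z=37>35); Br- < I- (same group, 1 shell fewer).
Placing each against Sr2+: smaller — V5+, Sc3+, Y3+; larger — Rb+, Br-, I-. That's 3.

3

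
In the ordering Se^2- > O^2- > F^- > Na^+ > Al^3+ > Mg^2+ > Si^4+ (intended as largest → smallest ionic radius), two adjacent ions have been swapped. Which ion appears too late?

Mg^2+

Check each adjacent pair. Al^3+ and Mg^2+ are reversed: both have 10 electrons but Z(Al)=13 > Z(Mg)=12, so Al^3+ should be the smaller of the two. No other neighbouring pair contradicts the periodic trends, so Mg^2+ is the ion listed too late.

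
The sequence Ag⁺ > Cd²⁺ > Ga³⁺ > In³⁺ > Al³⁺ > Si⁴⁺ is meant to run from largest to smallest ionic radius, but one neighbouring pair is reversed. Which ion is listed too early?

Compare adjacent ions: Ga³⁺ and In³⁺ are in one column with the same charge; the lighter period-4 ion has one fewer shell and is smaller — yet in this decreasing list Ga³⁺ sits before In³⁺. Nothing else is reversed, so Ga³⁺ should move one place to the right.

Ga³⁺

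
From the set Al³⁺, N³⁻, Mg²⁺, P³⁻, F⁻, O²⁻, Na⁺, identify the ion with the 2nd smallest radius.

Electron counts and nuclear charges: Al³⁺ has 10 e⁻ (Z=13), Mg²⁺ has 10 e⁻ (Z=12), Na⁺ has 10 e⁻ (Z=11), F⁻ has 10 e⁻ (Z=9), O²⁻ has 10 e⁻ (Z=8), N³⁻ has 10 e⁻ (Z=7), P³⁻ has 18 e⁻ (Z=15). Al³⁺ < Mg²⁺ (isoelectronic, higher Z=13 is smaller); Mg²⁺ < Na⁺ (isoelectronic, higher Z=12 is smaller); Na⁺ < F⁻ (isoelectronic, higher Z=11 is smaller); F⁻ < O²⁻ (both 10 e⁻, Z=9>8); O²⁻ < N³⁻ (isoelectronic, higher Z=8 is smaller); N³⁻ < P³⁻ (same group, period 2 vs 3).
So the order is Al³⁺ < Mg²⁺ < Na⁺ < F⁻ < O²⁻ < N³⁻ < P³⁻; the 2nd-smallest ion is Mg²⁺.

Mg²⁺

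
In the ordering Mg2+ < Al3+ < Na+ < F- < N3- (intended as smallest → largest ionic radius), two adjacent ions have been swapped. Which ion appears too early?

Mg2+

The pair Mg2+, Al3+ is the wrong way round — they are isoelectronic (10 e⁻) and Al has more protons than Mg (13 vs 12), making Al3+ smaller. All other adjacent pairs agree with periodic trends, so Mg2+ is the misplaced ion.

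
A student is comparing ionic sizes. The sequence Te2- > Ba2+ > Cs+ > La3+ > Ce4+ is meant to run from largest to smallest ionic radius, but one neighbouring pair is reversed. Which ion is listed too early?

Check each adjacent pair. Ba2+ and Cs+ are reversed: they are isoelectronic (54 e⁻) and Ba has more protons than Cs (56 vs 55), making Ba2+ smaller. No other neighbouring pair contradicts the periodic trends, so Ba2+ is the ion listed too early.

Ba2+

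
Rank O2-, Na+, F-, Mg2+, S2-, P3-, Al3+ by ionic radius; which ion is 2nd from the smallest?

Mg2+

Work out protons and electrons: Al3+ (Z=13, 10 e⁻), Mg2+ (Z=12, 10 e⁻), Na+ (Z=11, 10 e⁻), F- (Z=9, 10 e⁻), O2- (Z=8, 10 e⁻), S2- (Z=16, 18 e⁻), P3- (Z=15, 18 e⁻). Al3+ < Mg2+ (both 10 e⁻, Z=13>12); Mg2+ < Na+ (both 10 e⁻, Z=12>11); Na+ < F- (both 10 e⁻, Z=11>9); F- < O2- (isoelectronic, higher Z=9 is smaller); O2- < S2- (same group, period 2 vs 3); S2- < P3- (isoelectronic, higher Z=16 is smaller).
Ordering: Al3+ < Mg2+ < Na+ < F- < O2- < S2- < P3-. The 2nd smallest is Mg2+.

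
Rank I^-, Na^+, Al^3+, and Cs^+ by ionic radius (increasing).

Al^3+ < Na^+ < Cs^+ < I^-

Electron counts and nuclear charges: Al^3+ (Z=13, 10 e⁻), Na^+ (Z=11, 10 e⁻), Cs^+ (Z=55, 54 e⁻), I^- (Z=53, 54 e⁻). Al^3+ < Na^+ (both 10 e⁻, Z=13>11); Na^+ < Cs^+ (same group, 3 shells fewer); Cs^+ < I^- (isoelectronic, higher Z=55 is smaller).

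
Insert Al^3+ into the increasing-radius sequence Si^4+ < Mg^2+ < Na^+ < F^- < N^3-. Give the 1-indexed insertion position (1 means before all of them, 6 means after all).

These species are isoelectronic with 10 electrons. The only difference is the number of protons: Si^4+ (Z=14), Al^3+ (Z=13), Mg^2+ (Z=12), Na^+ (Z=11), F^- (Z=9), N^3- (Z=7). The strongest nuclear pull (Si^4+) gives the smallest ion.
Putting Al^3+ in gives Si^4+ < Al^3+ < Mg^2+ < Na^+ < F^- < N^3-; it lands at slot 2.

2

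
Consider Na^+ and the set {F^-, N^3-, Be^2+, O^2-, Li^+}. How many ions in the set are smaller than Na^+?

2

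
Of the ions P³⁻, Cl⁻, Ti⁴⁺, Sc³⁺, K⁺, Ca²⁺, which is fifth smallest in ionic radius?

All of these have 18 electrons (isoelectronic). With the same electron cloud, the ion with the most protons pulls it in tightest. Nuclear charges: Ti⁴⁺ (Z=22), Sc³⁺ (Z=21), Ca²⁺ (Z=20), K⁺ (Z=19), Cl⁻ (Z=17), P³⁻ (Z=15). Highest Z is smallest.
Ordering: Ti⁴⁺ < Sc³⁺ < Ca²⁺ < K⁺ < Cl⁻ < P³⁻. The fifth smallest is Cl⁻.

Cl⁻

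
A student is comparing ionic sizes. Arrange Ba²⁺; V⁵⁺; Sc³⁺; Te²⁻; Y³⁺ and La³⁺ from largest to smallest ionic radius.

Te²⁻ > Ba²⁺ > La³⁺ > Y³⁺ > Sc³⁺ > V⁵⁺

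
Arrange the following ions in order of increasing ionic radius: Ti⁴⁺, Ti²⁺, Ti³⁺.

Ti⁴⁺ < Ti³⁺ < Ti²⁺

These are all Ti ions. Removing more electrons (higher positive charge) pulls the remaining electrons in closer, so Ti⁴⁺ is smallest and Ti²⁺ is largest.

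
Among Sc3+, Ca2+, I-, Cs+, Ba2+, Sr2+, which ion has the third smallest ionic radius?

Sr2+

Electron counts and nuclear charges: Sc3+ has 18 e⁻ (Z=21), Ca2+ has 18 e⁻ (Z=20), Sr2+ has 36 e⁻ (Z=38), Ba2+ has 54 e⁻ (Z=56), Cs+ has 54 e⁻ (Z=55), I- has 54 e⁻ (Z=53). Sc3+ < Ca2+ (isoelectronic, higher Z=21 is smaller); Ca2+ < Sr2+ (same group, 1 shell fewer); Sr2+ < Ba2+ (same group, period 5 vs 6); Ba2+ < Cs+ (isoelectronic, higher Z=56 is smaller); Cs+ < I- (both 54 e⁻, Z=55>53).
Full ascending order: Sc3+ < Ca2+ < Sr2+ < Ba2+ < Cs+ < I-. Counting from the smallest, position 3 is Sr2+.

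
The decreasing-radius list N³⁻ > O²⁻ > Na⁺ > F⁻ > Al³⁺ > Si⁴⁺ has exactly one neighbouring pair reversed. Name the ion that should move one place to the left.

F⁻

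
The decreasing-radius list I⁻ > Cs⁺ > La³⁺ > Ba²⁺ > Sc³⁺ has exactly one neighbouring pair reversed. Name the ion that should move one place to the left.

Ba²⁺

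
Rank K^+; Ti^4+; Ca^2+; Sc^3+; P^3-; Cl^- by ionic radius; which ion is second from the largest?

Each ion has 18 electrons. The ranking follows nuclear charge in reverse — greater Z gives a smaller radius. Ti^4+ (Z=22), Sc^3+ (Z=21), Ca^2+ (Z=20), K^+ (Z=19), Cl^- (Z=17), P^3- (Z=15).
Full ascending order: Ti^4+ < Sc^3+ < Ca^2+ < K^+ < Cl^- < P^3-. Counting from the largest, position 2 is Cl^-.

Cl^-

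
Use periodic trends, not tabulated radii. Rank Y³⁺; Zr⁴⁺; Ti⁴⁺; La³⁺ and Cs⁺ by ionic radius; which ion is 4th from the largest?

Zr⁴⁺

Ti⁴⁺ (Z=22, 18 e⁻), Zr⁴⁺ (Z=40, 36 e⁻), Y³⁺ (Z=39, 36 e⁻), La³⁺ (Z=57, 54 e⁻), Cs⁺ (Z=55, 54 e⁻). Ti⁴⁺ < Zr⁴⁺ (same group, 1 shell fewer); Zr⁴⁺ < Y³⁺ (isoelectronic, higher Z=40 is smaller); Y³⁺ < La³⁺ (same group, 1 shell fewer); La³⁺ < Cs⁺ (both 54 e⁻, Z=57>55).
So the order is Ti⁴⁺ < Zr⁴⁺ < Y³⁺ < La³⁺ < Cs⁺; the 4th-largest ion is Zr⁴⁺.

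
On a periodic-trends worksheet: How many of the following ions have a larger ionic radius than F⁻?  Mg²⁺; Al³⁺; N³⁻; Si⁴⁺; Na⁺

1

Each ion has 10 electrons. The ranking follows nuclear charge in reverse — greater Z gives a smaller radius. Si⁴⁺ (Z=14), Al³⁺ (Z=13), Mg²⁺ (Z=12), Na⁺ (Z=11), F⁻ (Z=9), N³⁻ (Z=7).
Ordering all of them (including F⁻) by radius gives Si⁴⁺ < Al³⁺ < Mg²⁺ < Na⁺ < F⁻ < N³⁻. Count: 1.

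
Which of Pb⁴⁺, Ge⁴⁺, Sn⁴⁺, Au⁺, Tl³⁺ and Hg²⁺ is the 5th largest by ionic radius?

Electron counts and nuclear charges: Ge⁴⁺ has 28 e⁻ (Z=32), Sn⁴⁺ has 46 e⁻ (Z=50), Pb⁴⁺ has 78 e⁻ (Z=82), Tl³⁺ has 78 e⁻ (Z=81), Hg²⁺ has 78 e⁻ (Z=80), Au⁺ has 78 e⁻ (Z=79). Ge⁴⁺ < Sn⁴⁺ (same group, period 4 vs 5); Sn⁴⁺ < Pb⁴⁺ (same group, 1 shell fewer); Pb⁴⁺ < Tl³⁺ (isoelectronic, higher Z=82 is smaller); Tl³⁺ < Hg²⁺ (isoelectronic, higher Z=81 is smaller); Hg²⁺ < Au⁺ (both 78 e⁻, Z=80>79).
That gives Ge⁴⁺ < Sn⁴⁺ < Pb⁴⁺ < Tl³⁺ < Hg²⁺ < Au⁺. From the largest end, number 5 is Sn⁴⁺.

Sn⁴⁺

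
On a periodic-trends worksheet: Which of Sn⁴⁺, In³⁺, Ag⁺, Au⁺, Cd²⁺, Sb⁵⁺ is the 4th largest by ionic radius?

In³⁺

Work out protons and electrons: Sb⁵⁺ (Z=51, 46 e⁻), Sn⁴⁺ (Z=50, 46 e⁻), In³⁺ (Z=49, 46 e⁻), Cd²⁺ (Z=48, 46 e⁻), Ag⁺ (Z=47, 46 e⁻), Au⁺ (Z=79, 78 e⁻). Sb⁵⁺ < Sn⁴⁺ (isoelectronic, higher Z=51 is smaller); Sn⁴⁺ < In³⁺ (isoelectronic, higher Z=50 is smaller); In³⁺ < Cd²⁺ (isoelectronic, higher Z=49 is smaller); Cd²⁺ < Ag⁺ (both 46 e⁻, Z=48>47); Ag⁺ < Au⁺ (same group, 1 shell fewer).
Ordering: Sb⁵⁺ < Sn⁴⁺ < In³⁺ < Cd²⁺ < Ag⁺ < Au⁺. The 4th largest is In³⁺.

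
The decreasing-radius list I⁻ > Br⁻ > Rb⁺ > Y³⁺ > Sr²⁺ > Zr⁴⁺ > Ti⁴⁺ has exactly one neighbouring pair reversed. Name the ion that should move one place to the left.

Sr²⁺

Scanning neighbour by neighbour, only Y³⁺/Sr²⁺ violates a trend: both have 36 electrons but Z(Y)=39 > Z(Sr)=38, so Y³⁺ should be the smaller of the two. That makes Sr²⁺ the one sitting a position late relative to where it belongs.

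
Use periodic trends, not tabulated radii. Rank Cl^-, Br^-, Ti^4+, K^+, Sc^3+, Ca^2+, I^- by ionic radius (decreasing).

I^- > Br^- > Cl^- > K^+ > Ca^2+ > Sc^3+ > Ti^4+

Ti^4+ has 18 e⁻ (Z=22), Sc^3+ has 18 e⁻ (Z=21), Ca^2+ has 18 e⁻ (Z=20), K^+ has 18 e⁻ (Z=19), Cl^- has 18 e⁻ (Z=17), Br^- has 36 e⁻ (Z=35), I^- has 54 e⁻ (Z=53). Ti^4+ < Sc^3+ (both 18 e⁻, Z=22>21); Sc^3+ < Ca^2+ (isoelectronic, higher Z=21 is smaller); Ca^2+ < K^+ (both 18 e⁻, Z=20>19); K^+ < Cl^- (isoelectronic, higher Z=19 is smaller); Cl^- < Br^- (same group, 1 shell fewer); Br^- < I^- (same group, period 4 vs 5).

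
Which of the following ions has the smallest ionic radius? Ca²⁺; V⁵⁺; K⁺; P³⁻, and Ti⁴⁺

Isoelectronic series (18 e⁻ each). Size is set by nuclear charge: more protons means a smaller ion. V⁵⁺ (Z=23), Ti⁴⁺ (Z=22), Ca²⁺ (Z=20), K⁺ (Z=19), P³⁻ (Z=15).

V⁵⁺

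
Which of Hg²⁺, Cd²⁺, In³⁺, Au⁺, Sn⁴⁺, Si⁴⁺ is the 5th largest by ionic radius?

First list Z and electron count for each: Si⁴⁺ (Z=14, 10 e⁻), Sn⁴⁺ (Z=50, 46 e⁻), In³⁺ (Z=49, 46 e⁻), Cd²⁺ (Z=48, 46 e⁻), Hg²⁺ (Z=80, 78 e⁻), Au⁺ (Z=79, 78 e⁻). Si⁴⁺ < Sn⁴⁺ (same group, period 3 vs 5); Sn⁴⁺ < In³⁺ (both 46 e⁻, Z=50>49); In³⁺ < Cd²⁺ (both 46 e⁻, Z=49>48); Cd²⁺ < Hg²⁺ (same group, period 5 vs 6); Hg²⁺ < Au⁺ (both 78 e⁻, Z=80>79).
Ordering: Si⁴⁺ < Sn⁴⁺ < In³⁺ < Cd²⁺ < Hg²⁺ < Au⁺. The 5th largest is Sn⁴⁺.

Sn⁴⁺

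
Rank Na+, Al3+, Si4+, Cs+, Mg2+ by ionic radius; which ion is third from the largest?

Si4+: 10 e⁻, Z=14, Al3+: 10 e⁻, Z=13, Mg2+: 10 e⁻, Z=12, Na+: 10 e⁻, Z=11, Cs+: 54 e⁻, Z=55. Si4+ < Al3+ (isoelectronic, higher Z=14 is smaller); Al3+ < Mg2+ (isoelectronic, higher Z=13 is smaller); Mg2+ < Na+ (both 10 e⁻, Z=12>11); Na+ < Cs+ (same group, 3 shells fewer).
That gives Si4+ < Al3+ < Mg2+ < Na+ < Cs+. From the largest end, number 3 is Mg2+.

Mg2+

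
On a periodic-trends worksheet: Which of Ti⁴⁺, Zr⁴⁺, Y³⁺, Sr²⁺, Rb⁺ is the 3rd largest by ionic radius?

Work out protons and electrons: Ti⁴⁺ (Z=22, 18 e⁻), Zr⁴⁺ (Z=40, 36 e⁻), Y³⁺ (Z=39, 36 e⁻), Sr²⁺ (Z=38, 36 e⁻), Rb⁺ (Z=37, 36 e⁻). Ti⁴⁺ < Zr⁴⁺ (same group, 1 shell fewer); Zr⁴⁺ < Y³⁺ (isoelectronic, higher Z=40 is smaller); Y³⁺ < Sr²⁺ (both 36 e⁻, Z=39>38); Sr²⁺ < Rb⁺ (isoelectronic, higher Z=38 is smaller).
Ordering: Ti⁴⁺ < Zr⁴⁺ < Y³⁺ < Sr²⁺ < Rb⁺. The 3rd largest is Y³⁺.

Y³⁺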